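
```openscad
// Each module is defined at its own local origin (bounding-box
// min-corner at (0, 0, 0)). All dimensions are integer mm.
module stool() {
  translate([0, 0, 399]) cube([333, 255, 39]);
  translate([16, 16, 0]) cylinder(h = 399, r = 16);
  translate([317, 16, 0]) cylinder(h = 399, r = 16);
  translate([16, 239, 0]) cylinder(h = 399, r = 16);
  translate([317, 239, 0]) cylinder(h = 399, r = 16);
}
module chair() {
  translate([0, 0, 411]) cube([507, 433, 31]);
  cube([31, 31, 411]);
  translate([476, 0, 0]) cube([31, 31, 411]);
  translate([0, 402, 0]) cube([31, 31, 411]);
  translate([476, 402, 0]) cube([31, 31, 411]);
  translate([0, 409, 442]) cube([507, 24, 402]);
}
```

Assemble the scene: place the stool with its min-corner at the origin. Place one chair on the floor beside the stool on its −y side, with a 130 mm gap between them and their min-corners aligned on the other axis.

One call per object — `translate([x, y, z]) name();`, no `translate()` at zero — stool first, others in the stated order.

stool();
translate([0, -563, 0]) chair();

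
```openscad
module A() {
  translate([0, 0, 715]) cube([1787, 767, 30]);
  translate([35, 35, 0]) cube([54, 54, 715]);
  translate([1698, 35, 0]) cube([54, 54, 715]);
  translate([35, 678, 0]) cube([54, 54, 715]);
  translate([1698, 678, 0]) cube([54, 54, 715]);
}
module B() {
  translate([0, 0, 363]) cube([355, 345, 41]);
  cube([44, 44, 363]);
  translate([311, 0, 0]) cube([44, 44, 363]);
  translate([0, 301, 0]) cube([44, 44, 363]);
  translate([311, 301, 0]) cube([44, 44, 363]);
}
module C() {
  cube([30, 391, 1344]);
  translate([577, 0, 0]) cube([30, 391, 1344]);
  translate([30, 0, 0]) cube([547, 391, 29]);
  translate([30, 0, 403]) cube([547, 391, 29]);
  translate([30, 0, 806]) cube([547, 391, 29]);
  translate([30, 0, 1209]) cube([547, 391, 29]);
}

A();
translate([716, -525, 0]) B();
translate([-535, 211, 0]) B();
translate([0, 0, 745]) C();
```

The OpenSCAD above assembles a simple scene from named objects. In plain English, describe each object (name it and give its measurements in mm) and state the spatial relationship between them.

A is a rectangular dining table. The top is 1787×767×30 mm with its upper surface at z = 745 mm. It stands on four 54×54 mm square legs, each inset 35 mm from the nearest pair of top edges, running from the floor to the underside of the top.

B is a simple wooden stool: a rectangular seat 355 mm (x) by 345 mm (y), 41 mm thick, top face at z = 404 mm, on four square legs, each 44×44 mm in cross-section. The legs rest on z = 0, each flush with a corner of the seat.

C is a bookshelf 607 mm wide overall, 391 mm deep and 1344 mm tall. The two sides are 30 mm thick vertical panels. 4 horizontal shelves of 29 mm thickness span between the inner faces of the sides; the lowest shelf sits on the floor and shelves are stacked with a clear vertical gap of 374 mm between each pair.

Two stools sit around the table at the −y, −x sides. The bookshelf is on top of the table.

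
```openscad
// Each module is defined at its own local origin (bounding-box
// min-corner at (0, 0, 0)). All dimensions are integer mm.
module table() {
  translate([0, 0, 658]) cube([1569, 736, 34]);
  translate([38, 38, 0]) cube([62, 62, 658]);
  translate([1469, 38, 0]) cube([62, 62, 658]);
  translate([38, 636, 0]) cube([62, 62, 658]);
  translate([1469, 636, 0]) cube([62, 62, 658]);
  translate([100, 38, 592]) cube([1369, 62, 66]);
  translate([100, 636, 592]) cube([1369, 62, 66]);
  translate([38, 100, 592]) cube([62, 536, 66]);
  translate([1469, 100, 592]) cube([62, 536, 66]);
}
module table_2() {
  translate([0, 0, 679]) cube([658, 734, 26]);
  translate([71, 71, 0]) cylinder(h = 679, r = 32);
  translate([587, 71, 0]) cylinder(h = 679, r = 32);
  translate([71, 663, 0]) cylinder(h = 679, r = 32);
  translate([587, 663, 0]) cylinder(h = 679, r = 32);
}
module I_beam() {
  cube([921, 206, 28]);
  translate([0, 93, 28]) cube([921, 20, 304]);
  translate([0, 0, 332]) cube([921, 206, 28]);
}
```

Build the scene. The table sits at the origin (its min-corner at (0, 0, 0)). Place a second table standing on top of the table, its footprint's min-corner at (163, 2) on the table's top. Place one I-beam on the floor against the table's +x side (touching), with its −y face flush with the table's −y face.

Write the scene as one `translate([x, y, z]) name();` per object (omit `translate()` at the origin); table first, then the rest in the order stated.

table();
translate([163, 2, 692]) table_2();
translate([1569, 0, 0]) I_beam();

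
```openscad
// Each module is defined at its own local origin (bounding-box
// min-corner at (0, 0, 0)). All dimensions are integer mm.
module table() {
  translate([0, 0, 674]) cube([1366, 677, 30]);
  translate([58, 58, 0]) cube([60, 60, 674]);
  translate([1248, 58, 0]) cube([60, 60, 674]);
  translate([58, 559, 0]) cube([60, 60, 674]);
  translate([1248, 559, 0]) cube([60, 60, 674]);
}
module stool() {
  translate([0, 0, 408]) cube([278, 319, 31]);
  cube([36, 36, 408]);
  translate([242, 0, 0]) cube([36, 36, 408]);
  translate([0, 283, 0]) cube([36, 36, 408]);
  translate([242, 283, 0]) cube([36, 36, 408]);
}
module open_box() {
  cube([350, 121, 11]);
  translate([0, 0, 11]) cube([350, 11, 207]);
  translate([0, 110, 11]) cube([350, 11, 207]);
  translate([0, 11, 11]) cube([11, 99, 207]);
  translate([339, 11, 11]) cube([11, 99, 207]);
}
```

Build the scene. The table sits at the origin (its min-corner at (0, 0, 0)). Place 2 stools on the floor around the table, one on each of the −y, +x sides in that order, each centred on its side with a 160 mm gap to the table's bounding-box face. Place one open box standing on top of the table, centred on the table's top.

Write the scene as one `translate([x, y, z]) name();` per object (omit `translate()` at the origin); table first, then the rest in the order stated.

table();
translate([544, -479, 0]) stool();
translate([1526, 179, 0]) stool();
translate([508, 278, 704]) open_box();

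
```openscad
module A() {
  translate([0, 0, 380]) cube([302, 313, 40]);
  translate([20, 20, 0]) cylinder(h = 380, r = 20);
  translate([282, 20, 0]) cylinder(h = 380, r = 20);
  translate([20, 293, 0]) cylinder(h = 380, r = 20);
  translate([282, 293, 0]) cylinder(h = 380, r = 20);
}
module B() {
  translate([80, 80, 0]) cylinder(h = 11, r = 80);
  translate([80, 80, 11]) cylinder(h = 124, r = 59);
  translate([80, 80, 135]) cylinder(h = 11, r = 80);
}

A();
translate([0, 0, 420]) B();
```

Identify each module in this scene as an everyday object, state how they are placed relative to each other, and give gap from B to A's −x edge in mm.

A is a stool. B is a spool. The spool is on top of the stool. The gap from the spool to the stool's −x edge is 0 mm.

The spool's min-x is at 0; the stool's min-x is 0; gap = 0 mm.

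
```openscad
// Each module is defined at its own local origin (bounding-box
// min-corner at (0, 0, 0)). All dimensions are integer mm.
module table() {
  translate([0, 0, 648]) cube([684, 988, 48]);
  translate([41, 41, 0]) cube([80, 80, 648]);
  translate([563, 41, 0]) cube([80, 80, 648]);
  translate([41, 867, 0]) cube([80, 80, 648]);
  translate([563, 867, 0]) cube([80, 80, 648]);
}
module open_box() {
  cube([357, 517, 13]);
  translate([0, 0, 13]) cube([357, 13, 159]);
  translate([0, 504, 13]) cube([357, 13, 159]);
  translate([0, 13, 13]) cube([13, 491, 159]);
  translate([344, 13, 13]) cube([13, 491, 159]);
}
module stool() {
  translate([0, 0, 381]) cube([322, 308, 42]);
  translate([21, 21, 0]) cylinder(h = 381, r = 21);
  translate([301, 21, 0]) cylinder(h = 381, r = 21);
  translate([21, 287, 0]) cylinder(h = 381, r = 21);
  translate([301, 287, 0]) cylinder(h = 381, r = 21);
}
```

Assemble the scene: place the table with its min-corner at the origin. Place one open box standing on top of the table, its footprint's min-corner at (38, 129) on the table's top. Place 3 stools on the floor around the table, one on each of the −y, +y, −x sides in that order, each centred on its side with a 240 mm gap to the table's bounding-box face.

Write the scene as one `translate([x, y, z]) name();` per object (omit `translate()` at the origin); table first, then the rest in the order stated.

table();
translate([38, 129, 696]) open_box();
translate([181, -548, 0]) stool();
translate([181, 1228, 0]) stool();
translate([-562, 340, 0]) stool();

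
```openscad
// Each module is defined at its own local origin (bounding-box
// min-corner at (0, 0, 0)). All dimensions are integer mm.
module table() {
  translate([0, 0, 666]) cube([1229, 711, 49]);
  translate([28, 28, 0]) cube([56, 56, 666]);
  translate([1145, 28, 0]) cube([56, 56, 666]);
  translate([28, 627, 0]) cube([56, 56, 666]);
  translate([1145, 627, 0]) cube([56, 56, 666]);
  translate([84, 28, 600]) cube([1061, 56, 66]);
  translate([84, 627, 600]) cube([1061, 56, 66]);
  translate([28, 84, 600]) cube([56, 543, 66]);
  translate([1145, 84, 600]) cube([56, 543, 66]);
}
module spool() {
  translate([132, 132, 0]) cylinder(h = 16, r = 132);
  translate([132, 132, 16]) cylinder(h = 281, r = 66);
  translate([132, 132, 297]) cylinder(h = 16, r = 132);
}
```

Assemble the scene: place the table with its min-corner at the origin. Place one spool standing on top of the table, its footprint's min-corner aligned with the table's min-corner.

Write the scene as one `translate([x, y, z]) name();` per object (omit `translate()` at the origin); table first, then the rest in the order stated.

table();
translate([0, 0, 715]) spool();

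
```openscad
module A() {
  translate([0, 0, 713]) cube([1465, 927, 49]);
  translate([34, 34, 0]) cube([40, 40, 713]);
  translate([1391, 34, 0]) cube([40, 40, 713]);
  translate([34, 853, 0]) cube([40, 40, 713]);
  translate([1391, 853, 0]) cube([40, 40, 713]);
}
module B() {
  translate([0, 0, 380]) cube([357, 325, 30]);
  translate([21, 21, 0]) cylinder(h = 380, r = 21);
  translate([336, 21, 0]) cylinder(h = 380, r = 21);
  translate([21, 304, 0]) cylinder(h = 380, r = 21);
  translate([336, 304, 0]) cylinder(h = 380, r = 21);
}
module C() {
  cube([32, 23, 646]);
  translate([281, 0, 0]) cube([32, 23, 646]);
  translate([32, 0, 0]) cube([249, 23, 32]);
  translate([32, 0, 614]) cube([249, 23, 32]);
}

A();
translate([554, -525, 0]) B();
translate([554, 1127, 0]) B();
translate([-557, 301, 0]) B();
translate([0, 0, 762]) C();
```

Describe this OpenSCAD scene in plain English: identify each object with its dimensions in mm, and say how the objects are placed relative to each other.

A is a table with a 1465×927 mm rectangular top, 49 mm thick, top surface at z = 762 mm, supported by four 40×40 mm square legs, each inset 34 mm from the nearest pair of top edges, running from the floor.

B is a four-legged stool. The seat is 357×325 mm, 30 mm thick, top at z = 410 mm. It stands on four round legs, each 42 mm in diameter, from z = 0 to the seat underside, each leg's axis is inset half a diameter from the nearest pair of seat edges (so the leg's bounding box is flush with the corner).

C is a rectangular picture frame lying in the x–z plane (depth along y). The opening is 249 mm wide (x) by 582 mm tall (z), surrounded by a border 32 mm wide on all four sides. The frame is 23 mm deep and is made of two full-height vertical stiles with two horizontal rails fitted between them.

Three stools sit around the table at the −y, +y, −x sides. The picture frame is on top of the table.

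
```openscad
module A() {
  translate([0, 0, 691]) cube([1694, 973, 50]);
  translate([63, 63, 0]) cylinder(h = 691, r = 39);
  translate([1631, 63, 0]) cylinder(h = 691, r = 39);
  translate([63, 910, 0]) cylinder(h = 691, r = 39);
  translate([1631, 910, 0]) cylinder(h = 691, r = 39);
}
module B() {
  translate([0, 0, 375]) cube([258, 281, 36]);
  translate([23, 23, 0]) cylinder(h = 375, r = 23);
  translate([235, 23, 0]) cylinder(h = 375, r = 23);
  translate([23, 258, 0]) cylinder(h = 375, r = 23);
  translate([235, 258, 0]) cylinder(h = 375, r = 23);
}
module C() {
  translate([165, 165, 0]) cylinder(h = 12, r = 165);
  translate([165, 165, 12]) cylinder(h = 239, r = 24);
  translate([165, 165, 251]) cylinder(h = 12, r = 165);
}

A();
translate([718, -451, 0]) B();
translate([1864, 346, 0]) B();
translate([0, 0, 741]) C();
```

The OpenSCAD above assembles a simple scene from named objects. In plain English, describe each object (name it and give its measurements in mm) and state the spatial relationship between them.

A is a table with a 1694×973 mm rectangular top, 50 mm thick, top surface at z = 741 mm, supported by four round legs of 78 mm diameter, each leg's bounding box inset 24 mm from the nearest pair of top edges, running from the floor.

B is a four-legged stool. The seat is 258×281 mm, 36 mm thick, top at z = 411 mm. It stands on four round legs, each 46 mm in diameter, from z = 0 to the seat underside, each leg's axis is inset half a diameter from the nearest pair of seat edges (so the leg's bounding box is flush with the corner).

C is a spool: two coaxial disc flanges of radius 165 mm and thickness 12 mm, joined by a core cylinder of radius 24 mm and height 239 mm. The lower flange rests on z = 0 and the three cylinders share a vertical axis.

Two stools sit around the table at the −y, +x sides. The spool is on top of the table.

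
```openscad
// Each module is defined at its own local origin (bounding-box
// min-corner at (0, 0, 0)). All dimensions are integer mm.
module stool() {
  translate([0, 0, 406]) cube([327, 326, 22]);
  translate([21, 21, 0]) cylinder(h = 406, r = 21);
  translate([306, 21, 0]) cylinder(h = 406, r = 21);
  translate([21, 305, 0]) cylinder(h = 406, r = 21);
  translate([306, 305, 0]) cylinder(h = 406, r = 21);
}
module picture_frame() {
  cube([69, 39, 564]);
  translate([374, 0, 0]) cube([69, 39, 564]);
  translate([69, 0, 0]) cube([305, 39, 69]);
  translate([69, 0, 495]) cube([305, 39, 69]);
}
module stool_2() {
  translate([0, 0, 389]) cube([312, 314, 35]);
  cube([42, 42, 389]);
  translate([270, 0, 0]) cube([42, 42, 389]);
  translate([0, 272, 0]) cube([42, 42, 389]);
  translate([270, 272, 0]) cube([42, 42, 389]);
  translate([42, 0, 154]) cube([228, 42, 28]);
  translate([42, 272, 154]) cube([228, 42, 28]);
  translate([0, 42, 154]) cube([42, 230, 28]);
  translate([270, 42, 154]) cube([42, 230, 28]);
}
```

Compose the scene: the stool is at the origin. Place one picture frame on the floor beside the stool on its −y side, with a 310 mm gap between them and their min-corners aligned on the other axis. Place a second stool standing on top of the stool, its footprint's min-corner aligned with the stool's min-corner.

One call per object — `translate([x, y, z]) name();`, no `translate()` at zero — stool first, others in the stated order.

stool();
translate([0, -349, 0]) picture_frame();
translate([0, 0, 428]) stool_2();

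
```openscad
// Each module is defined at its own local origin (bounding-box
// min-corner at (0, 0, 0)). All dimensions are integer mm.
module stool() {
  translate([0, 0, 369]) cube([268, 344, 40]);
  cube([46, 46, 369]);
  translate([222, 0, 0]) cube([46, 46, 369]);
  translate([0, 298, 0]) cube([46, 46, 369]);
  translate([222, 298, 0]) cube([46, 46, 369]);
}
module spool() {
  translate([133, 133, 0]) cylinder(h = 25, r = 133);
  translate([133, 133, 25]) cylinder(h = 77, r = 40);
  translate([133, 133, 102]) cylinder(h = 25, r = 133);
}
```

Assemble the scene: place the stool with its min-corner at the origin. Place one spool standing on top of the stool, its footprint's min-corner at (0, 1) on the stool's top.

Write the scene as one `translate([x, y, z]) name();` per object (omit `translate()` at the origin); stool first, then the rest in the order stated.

stool();
translate([0, 1, 409]) spool();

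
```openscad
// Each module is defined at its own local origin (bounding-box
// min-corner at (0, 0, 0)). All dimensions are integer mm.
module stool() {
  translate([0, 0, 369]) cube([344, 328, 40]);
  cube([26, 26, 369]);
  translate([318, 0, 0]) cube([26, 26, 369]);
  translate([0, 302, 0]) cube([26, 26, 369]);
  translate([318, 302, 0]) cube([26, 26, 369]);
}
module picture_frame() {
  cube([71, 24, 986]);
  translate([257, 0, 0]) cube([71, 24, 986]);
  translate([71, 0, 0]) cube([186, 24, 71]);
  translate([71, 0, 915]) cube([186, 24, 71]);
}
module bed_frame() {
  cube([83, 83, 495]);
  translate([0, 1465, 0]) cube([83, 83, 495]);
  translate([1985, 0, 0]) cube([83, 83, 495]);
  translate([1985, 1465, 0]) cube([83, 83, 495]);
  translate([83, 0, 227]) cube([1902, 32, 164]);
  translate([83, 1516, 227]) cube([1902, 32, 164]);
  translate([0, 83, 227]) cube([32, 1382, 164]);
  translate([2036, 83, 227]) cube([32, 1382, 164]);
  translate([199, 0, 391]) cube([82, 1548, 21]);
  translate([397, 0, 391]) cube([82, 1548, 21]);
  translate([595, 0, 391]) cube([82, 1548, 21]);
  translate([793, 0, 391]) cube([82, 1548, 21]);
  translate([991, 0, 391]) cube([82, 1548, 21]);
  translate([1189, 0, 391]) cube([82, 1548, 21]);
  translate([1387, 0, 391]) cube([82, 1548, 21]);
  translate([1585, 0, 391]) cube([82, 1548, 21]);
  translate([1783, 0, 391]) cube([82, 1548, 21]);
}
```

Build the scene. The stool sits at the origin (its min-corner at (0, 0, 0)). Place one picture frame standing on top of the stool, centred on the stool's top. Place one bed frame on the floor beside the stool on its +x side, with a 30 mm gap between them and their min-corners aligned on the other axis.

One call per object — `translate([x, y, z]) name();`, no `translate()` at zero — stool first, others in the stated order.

stool();
translate([8, 152, 409]) picture_frame();
translate([374, 0, 0]) bed_frame();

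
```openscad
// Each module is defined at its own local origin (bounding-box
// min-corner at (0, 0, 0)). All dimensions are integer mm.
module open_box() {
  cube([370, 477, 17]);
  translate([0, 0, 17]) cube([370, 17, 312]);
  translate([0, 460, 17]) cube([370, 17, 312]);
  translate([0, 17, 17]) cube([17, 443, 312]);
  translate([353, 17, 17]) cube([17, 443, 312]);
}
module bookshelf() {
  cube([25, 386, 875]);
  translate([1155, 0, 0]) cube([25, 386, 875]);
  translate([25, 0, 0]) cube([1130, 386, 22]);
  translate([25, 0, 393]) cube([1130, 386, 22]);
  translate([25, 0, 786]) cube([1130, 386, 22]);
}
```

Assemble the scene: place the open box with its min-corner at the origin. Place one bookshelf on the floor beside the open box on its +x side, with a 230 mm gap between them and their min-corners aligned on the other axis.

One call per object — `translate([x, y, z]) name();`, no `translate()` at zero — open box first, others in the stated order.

open_box();
translate([600, 0, 0]) bookshelf();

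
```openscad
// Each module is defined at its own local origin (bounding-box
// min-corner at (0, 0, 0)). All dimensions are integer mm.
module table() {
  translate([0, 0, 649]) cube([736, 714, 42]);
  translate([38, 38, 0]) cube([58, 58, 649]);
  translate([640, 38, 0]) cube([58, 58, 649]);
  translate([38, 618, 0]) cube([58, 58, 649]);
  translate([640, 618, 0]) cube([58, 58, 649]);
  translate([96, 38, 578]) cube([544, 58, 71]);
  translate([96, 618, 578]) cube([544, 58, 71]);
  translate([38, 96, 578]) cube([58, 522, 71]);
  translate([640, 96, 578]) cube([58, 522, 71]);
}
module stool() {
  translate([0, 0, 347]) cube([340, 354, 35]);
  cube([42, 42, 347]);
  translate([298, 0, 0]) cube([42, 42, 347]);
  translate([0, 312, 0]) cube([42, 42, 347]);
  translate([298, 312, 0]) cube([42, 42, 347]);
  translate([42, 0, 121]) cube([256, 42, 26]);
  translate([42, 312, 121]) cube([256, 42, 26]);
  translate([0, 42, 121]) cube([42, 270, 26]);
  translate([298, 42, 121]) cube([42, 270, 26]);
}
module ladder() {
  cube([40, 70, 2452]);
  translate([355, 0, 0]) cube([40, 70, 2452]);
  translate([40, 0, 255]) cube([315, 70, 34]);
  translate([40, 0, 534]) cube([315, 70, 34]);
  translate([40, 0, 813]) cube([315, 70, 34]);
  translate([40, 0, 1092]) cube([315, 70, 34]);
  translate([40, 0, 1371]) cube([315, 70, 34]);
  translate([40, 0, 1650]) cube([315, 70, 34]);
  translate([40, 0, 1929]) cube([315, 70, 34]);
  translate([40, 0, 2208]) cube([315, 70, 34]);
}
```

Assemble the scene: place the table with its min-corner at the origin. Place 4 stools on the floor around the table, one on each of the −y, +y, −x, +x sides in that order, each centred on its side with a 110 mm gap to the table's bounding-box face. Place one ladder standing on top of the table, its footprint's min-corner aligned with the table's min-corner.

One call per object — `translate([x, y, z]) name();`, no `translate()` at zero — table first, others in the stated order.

table();
translate([198, -464, 0]) stool();
translate([198, 824, 0]) stool();
translate([-450, 180, 0]) stool();
translate([846, 180, 0]) stool();
translate([0, 0, 691]) ladder();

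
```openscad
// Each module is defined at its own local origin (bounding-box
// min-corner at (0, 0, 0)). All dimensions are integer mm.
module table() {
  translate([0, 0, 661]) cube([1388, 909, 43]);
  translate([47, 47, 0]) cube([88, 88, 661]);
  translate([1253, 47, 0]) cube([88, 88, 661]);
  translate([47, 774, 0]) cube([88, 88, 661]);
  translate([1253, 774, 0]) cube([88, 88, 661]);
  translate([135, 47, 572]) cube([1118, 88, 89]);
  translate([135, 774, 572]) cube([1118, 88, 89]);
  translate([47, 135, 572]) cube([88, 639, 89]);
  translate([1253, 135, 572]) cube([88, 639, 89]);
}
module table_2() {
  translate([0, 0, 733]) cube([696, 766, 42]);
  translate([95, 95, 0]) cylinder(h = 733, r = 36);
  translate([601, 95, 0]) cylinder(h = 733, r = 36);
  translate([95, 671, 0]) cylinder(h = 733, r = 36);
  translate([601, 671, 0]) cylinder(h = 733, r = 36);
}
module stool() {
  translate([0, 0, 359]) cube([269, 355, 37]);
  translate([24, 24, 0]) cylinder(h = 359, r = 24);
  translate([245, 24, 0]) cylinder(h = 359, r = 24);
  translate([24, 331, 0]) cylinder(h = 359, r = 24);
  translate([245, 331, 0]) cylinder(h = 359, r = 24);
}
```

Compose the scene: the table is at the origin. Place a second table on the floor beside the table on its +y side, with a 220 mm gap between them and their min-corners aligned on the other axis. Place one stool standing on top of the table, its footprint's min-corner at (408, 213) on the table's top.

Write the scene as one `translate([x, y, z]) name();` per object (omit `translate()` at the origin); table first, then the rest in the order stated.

table();
translate([0, 1129, 0]) table_2();
translate([408, 213, 704]) stool();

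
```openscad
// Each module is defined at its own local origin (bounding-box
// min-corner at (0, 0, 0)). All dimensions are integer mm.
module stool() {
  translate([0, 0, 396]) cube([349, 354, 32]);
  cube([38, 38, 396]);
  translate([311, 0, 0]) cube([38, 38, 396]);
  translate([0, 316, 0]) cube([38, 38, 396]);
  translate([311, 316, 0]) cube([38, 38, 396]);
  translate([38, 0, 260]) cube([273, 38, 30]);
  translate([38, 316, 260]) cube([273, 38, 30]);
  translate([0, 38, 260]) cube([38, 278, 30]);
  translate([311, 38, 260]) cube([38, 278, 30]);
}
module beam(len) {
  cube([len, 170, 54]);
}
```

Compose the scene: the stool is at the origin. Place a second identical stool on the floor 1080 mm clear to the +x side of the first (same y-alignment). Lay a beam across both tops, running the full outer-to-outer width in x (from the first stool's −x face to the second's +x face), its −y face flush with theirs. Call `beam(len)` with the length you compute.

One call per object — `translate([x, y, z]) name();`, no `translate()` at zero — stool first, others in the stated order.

stool();
translate([1429, 0, 0]) stool();
translate([0, 0, 428]) beam(1778);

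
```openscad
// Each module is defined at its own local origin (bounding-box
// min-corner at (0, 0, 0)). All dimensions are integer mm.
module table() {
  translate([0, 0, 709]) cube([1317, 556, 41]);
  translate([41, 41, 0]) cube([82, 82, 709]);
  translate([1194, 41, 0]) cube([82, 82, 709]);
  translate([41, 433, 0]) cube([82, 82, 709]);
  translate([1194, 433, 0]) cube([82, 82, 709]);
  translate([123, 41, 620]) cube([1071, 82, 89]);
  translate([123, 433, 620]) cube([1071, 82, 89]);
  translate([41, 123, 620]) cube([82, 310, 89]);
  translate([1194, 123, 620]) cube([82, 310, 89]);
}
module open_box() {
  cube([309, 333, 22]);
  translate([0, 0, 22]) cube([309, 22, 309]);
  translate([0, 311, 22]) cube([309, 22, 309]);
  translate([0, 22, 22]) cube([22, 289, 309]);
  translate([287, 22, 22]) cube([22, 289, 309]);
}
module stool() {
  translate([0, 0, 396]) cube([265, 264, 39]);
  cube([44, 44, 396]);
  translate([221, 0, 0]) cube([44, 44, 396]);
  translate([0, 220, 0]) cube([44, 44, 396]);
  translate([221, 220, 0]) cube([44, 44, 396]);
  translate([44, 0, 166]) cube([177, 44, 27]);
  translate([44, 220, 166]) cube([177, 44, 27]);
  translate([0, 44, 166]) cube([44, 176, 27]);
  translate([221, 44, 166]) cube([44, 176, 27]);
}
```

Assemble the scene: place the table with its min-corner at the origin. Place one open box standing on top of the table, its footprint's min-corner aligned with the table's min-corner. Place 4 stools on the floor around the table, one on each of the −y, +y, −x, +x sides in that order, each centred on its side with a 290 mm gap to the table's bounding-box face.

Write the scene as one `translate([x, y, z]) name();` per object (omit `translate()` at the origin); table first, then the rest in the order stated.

table();
translate([0, 0, 750]) open_box();
translate([526, -554, 0]) stool();
translate([526, 846, 0]) stool();
translate([-555, 146, 0]) stool();
translate([1607, 146, 0]) stool();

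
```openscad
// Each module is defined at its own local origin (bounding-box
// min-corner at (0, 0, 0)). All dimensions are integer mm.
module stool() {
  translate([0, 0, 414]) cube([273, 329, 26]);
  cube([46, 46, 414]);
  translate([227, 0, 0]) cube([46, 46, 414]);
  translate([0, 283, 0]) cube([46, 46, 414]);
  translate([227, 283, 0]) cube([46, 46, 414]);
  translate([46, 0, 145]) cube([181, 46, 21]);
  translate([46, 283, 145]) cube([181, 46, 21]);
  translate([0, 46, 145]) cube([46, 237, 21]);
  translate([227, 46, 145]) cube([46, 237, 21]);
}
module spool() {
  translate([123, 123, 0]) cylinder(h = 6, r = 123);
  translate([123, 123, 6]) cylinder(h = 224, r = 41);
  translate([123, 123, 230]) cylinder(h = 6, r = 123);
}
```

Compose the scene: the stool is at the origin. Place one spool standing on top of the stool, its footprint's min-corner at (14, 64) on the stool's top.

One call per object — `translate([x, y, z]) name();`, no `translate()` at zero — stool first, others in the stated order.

stool();
translate([14, 64, 440]) spool();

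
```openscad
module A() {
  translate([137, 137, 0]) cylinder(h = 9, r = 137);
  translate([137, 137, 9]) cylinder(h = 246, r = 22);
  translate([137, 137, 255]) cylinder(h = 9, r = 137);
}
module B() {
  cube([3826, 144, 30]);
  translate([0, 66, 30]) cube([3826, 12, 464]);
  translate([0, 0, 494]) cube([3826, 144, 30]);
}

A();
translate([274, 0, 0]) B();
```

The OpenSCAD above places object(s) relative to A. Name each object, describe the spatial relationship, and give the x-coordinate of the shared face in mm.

The spool's +x face and the I-beam's −x face are both at x = 274 mm.

A is a spool. B is an I-beam. The I-beam is against the spool's +x side, with their −y faces flush. The x-coordinate of the shared face is 274 mm.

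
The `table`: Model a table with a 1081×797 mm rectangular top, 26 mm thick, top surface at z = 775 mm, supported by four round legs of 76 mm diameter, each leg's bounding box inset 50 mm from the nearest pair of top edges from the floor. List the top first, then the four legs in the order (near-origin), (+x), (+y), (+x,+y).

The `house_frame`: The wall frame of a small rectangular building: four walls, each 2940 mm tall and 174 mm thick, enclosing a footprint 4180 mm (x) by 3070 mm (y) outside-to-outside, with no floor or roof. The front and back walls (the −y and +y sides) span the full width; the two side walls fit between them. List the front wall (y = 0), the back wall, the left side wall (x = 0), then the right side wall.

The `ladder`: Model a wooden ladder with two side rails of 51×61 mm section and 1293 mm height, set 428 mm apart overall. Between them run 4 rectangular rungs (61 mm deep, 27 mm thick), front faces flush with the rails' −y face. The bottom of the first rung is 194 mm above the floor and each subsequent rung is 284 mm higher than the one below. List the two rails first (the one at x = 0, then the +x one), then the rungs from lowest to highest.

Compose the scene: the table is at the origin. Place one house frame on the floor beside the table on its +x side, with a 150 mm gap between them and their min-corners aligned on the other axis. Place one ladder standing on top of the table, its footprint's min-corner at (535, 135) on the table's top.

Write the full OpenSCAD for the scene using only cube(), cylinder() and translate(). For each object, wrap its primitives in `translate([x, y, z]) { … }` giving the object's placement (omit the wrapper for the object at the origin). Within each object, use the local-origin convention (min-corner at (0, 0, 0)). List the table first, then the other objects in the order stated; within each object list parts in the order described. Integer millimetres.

translate([0, 0, 749]) cube([1081, 797, 26]);
translate([88, 88, 0]) cylinder(h = 749, r = 38);
translate([993, 88, 0]) cylinder(h = 749, r = 38);
translate([88, 709, 0]) cylinder(h = 749, r = 38);
translate([993, 709, 0]) cylinder(h = 749, r = 38);
translate([1231, 0, 0]) {
  cube([4180, 174, 2940]);
  translate([0, 2896, 0]) cube([4180, 174, 2940]);
  translate([0, 174, 0]) cube([174, 2722, 2940]);
  translate([4006, 174, 0]) cube([174, 2722, 2940]);
}
translate([535, 135, 775]) {
  cube([51, 61, 1293]);
  translate([377, 0, 0]) cube([51, 61, 1293]);
  translate([51, 0, 194]) cube([326, 61, 27]);
  translate([51, 0, 478]) cube([326, 61, 27]);
  translate([51, 0, 762]) cube([326, 61, 27]);
  translate([51, 0, 1046]) cube([326, 61, 27]);
}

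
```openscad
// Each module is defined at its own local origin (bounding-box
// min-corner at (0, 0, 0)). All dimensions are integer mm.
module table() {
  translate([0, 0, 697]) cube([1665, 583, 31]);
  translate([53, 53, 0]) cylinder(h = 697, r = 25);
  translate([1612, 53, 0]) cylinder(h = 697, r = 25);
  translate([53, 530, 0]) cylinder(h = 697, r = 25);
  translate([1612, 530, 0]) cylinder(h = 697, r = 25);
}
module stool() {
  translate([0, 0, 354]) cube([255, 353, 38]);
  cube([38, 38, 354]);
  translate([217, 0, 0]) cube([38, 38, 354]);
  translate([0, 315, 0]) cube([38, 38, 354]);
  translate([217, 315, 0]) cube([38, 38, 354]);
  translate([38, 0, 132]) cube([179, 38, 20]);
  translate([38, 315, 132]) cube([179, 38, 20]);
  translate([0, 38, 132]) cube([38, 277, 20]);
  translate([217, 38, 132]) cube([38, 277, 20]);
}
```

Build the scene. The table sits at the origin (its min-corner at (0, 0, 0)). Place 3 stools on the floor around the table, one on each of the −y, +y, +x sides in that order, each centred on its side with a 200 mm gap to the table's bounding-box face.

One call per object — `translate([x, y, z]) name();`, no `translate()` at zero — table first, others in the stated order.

table();
translate([705, -553, 0]) stool();
translate([705, 783, 0]) stool();
translate([1865, 115, 0]) stool();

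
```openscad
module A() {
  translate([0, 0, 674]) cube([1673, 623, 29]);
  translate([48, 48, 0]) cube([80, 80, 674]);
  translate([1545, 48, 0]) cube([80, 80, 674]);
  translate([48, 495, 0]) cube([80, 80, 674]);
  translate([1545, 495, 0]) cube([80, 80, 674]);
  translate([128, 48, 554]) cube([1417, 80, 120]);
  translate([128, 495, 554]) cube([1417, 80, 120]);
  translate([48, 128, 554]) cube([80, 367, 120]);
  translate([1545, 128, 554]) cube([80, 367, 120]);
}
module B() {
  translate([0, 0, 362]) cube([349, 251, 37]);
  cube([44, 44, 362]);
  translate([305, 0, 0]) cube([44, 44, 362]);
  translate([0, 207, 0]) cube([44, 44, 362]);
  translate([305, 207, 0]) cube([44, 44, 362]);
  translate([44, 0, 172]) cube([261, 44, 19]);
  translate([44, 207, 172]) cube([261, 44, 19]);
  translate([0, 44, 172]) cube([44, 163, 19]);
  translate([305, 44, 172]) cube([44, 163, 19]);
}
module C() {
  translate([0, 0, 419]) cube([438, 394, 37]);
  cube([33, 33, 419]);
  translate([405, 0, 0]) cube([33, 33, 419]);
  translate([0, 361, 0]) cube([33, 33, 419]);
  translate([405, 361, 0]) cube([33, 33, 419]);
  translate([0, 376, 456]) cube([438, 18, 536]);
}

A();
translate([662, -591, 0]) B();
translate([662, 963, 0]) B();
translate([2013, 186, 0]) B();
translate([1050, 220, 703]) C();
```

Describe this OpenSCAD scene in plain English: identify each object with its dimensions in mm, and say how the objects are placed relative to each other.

A is a rectangular dining table. The top is 1673×623×29 mm with its upper surface at z = 703 mm. It stands on four 80×80 mm square legs, each inset 48 mm from the nearest pair of top edges, running from the floor to the underside of the top. Four apron rails, 80 mm thick and 120 mm tall, run between adjacent legs with their top edges flush with the underside of the top and their outer faces flush with the legs' outer faces.

B is a simple wooden stool: a rectangular seat 349 mm (x) by 251 mm (y), 37 mm thick, top face at z = 399 mm, on four square legs, each 44×44 mm in cross-section. The legs rest on z = 0, each flush with a corner of the seat. Four stretchers, 44 mm wide and 19 mm tall, connect adjacent legs with their undersides at z = 172 mm, each running between the inner faces of the legs it joins and aligned with the legs' outer faces on the other axis.

C is a chair: 438×394 mm seat, 37 mm thick, top at z = 456 mm, on four 33 mm square corner legs flush with the seat edges. A 18 mm thick backrest slab spans the full seat width, extending 536 mm above the seat top, its back face flush with the seat's +y edge.

Three stools sit around the table at the −y, +y, +x sides. The chair is on top of the table.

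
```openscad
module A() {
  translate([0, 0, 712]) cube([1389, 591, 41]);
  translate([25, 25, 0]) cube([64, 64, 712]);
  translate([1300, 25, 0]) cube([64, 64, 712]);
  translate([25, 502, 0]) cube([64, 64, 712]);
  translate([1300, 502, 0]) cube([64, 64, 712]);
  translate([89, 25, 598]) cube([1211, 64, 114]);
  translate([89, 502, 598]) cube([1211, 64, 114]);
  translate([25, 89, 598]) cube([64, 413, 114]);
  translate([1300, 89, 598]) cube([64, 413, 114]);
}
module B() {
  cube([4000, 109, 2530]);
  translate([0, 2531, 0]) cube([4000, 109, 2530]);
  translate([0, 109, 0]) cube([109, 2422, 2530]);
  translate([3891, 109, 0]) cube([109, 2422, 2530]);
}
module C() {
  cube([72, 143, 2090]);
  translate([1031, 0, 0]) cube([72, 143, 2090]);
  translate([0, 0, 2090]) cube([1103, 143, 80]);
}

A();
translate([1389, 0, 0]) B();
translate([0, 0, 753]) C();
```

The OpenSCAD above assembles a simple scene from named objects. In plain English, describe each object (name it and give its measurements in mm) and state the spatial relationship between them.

A is a rectangular dining table. The top is 1389×591×41 mm with its upper surface at z = 753 mm. It stands on four 64×64 mm square legs, each inset 25 mm from the nearest pair of top edges, running from the floor to the underside of the top. Four apron rails, 64 mm thick and 114 mm tall, run between adjacent legs with their top edges flush with the underside of the top and their outer faces flush with the legs' outer faces.

B is the wall frame of a small rectangular building: four walls, each 2530 mm tall and 109 mm thick, enclosing a footprint 4000 mm (x) by 2640 mm (y) outside-to-outside, with no floor or roof. The front and back walls (the −y and +y sides) span the full width; the two side walls fit between them.

C is a door frame. The clear opening is 959 mm wide and 2090 mm high. Two 72 mm wide jambs, 143 mm deep, stand either side of the opening from the floor to the top of the opening. A 80 mm thick head sits across the top of both jambs, spanning the full outside width of the frame.

The house frame is against the table's +x side, with their −y faces flush. The door frame is on top of the table.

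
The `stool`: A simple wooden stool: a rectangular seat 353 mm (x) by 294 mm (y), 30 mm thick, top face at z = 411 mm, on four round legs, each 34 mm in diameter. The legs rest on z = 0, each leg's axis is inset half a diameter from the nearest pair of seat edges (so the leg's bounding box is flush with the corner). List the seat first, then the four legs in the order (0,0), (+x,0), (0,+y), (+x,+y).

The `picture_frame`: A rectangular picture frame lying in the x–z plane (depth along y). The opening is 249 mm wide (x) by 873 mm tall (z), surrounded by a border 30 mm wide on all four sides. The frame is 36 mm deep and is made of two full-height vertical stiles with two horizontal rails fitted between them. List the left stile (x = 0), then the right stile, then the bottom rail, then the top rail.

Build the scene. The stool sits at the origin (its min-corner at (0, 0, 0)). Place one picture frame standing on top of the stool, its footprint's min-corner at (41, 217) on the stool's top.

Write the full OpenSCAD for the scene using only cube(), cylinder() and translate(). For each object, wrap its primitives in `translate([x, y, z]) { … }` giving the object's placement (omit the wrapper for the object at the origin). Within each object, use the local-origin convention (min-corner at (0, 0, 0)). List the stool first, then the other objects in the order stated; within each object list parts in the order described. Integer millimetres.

translate([0, 0, 381]) cube([353, 294, 30]);
translate([17, 17, 0]) cylinder(h = 381, r = 17);
translate([336, 17, 0]) cylinder(h = 381, r = 17);
translate([17, 277, 0]) cylinder(h = 381, r = 17);
translate([336, 277, 0]) cylinder(h = 381, r = 17);
translate([41, 217, 411]) {
  cube([30, 36, 933]);
  translate([279, 0, 0]) cube([30, 36, 933]);
  translate([30, 0, 0]) cube([249, 36, 30]);
  translate([30, 0, 903]) cube([249, 36, 30]);
}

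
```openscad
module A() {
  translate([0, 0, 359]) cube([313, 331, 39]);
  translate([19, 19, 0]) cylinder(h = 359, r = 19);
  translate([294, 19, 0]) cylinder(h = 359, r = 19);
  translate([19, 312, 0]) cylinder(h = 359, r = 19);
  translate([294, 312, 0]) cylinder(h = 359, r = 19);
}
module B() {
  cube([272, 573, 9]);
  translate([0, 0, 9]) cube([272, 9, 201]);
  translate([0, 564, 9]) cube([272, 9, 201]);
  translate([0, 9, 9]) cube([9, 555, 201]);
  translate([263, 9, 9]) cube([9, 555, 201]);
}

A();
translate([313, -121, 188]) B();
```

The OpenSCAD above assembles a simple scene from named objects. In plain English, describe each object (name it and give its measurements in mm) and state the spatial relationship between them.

A is a four-legged stool. The seat is a 313×331×39 mm slab whose top surface is at z = 398 mm; four round legs, each 38 mm in diameter, run from the floor (z = 0) to the underside of the seat, each leg's axis is inset half a diameter from the nearest pair of seat edges (so the leg's bounding box is flush with the corner).

B is an open storage box with external size 272×573×210 mm and wall thickness 9 mm (the base is also 9 mm thick). The base covers the whole footprint; the four walls stand on the base, with the y-facing walls full-width and the x-facing walls fitting between their inner faces.

The open box is beside the stool with their tops flush at z = 398.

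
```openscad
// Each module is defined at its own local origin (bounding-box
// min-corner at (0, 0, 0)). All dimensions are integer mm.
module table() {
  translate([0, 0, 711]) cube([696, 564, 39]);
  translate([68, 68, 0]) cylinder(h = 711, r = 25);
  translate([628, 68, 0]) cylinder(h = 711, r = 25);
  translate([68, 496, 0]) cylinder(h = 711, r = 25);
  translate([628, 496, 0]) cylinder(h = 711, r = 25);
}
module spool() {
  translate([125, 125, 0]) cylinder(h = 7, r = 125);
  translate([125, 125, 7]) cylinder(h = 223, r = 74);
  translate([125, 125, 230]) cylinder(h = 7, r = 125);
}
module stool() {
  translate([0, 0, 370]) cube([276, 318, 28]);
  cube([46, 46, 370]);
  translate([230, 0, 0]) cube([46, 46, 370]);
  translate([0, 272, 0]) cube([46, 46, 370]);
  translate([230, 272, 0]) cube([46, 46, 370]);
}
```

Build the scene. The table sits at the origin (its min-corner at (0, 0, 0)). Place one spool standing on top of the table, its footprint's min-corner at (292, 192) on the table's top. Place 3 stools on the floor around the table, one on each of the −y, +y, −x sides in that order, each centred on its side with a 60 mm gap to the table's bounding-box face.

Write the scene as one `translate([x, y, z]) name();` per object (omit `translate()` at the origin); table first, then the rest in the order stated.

table();
translate([292, 192, 750]) spool();
translate([210, -378, 0]) stool();
translate([210, 624, 0]) stool();
translate([-336, 123, 0]) stool();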